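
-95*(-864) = 82080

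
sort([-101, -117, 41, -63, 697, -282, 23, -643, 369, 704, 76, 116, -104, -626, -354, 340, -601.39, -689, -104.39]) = [-689, -643, -626, -601.39, -354, -282, -117, -104.39, -104, -101, -63, 23, 41, 76, 116, 340, 369, 697, 704]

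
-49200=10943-60143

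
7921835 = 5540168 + 2381667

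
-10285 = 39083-49368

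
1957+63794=65751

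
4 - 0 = 4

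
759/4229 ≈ 0.179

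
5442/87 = 62+16/29 ≈ 62.55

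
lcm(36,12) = 36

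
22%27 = 22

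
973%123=112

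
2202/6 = 367 = 367.00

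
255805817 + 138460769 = 394266586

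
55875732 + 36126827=92002559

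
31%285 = 31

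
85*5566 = 473110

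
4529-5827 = -1298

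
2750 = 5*550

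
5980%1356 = 556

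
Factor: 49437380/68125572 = 3^(-2)*5^1*859^(-1)*2203^(-1)*2471869^1 = 12359345/17031393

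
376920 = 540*698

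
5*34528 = 172640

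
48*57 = 2736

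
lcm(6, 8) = 24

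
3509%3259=250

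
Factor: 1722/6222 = 7^1*17^(-1)*41^1*61^(-1) = 287/1037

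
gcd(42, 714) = 42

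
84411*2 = 168822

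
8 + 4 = 12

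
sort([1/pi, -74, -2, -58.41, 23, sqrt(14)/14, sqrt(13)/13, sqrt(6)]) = [-74, -58.41, -2, sqrt(14)/14, sqrt(13)/13, 1/pi, sqrt(6), 23]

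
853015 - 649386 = 203629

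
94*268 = 25192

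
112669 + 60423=173092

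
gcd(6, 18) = 6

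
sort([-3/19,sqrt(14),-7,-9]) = [-9,-7,-3/19,sqrt(14)]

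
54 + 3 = 57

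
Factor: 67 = 67^1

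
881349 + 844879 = 1726228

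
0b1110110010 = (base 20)276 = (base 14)4b8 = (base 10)946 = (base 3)1022001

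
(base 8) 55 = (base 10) 45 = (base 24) 1l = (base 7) 63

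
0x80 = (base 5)1003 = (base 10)128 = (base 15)88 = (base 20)68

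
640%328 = 312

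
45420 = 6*7570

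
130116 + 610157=740273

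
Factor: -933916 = -1 * 2^2 * 29^1 * 83^1 * 97^1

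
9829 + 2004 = 11833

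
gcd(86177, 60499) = 1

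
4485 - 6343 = -1858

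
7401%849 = 609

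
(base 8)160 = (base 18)64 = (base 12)94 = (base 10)112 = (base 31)3j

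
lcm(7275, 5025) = 487425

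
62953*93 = 5854629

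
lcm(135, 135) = 135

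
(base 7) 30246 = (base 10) 7335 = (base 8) 16247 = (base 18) 14b9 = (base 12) 42b3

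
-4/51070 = -2/25535 ≈ -0.0000783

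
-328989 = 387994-716983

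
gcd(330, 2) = 2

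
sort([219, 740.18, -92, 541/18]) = [-92, 541/18, 219, 740.18]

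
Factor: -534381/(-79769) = 3^1*79769^(-1)*178127^1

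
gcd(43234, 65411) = 1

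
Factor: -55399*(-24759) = 3^3*7^1*131^1*55399^1 = 1371623841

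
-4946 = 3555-8501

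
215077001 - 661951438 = -446874437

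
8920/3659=2 + 1602/3659 ≈ 2.44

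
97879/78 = 1254 + 67/78 ≈ 1254.86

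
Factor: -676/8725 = -1*2^2*5^(-2)*13^2*349^(-1)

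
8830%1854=1414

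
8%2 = 0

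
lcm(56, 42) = 168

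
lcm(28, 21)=84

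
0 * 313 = 0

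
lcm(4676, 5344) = 37408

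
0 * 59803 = 0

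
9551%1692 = 1091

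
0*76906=0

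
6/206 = 3/103≈0.0291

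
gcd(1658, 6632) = 1658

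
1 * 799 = 799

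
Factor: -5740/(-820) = 7^1 = 7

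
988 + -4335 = -3347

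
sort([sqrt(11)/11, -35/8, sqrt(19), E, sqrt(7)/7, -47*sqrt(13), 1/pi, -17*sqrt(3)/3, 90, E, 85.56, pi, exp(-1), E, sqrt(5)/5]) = [-47*sqrt(13), -17*sqrt(3)/3, -35/8, sqrt(11)/11, 1/pi, exp(-1), sqrt(7)/7, sqrt(5)/5, E, E, E, pi, sqrt(19), 85.56, 90]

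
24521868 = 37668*651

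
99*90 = 8910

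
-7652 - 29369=-37021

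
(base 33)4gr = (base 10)4911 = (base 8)11457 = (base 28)67b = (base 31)53d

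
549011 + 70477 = 619488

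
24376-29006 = -4630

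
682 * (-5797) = -3953554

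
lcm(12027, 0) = 0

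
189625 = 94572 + 95053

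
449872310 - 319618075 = 130254235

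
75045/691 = 108 + 417/691≈108.60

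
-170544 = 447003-617547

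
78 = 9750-9672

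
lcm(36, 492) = 1476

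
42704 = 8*5338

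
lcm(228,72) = 1368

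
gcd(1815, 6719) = 1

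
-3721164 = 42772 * (-87)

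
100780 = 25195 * 4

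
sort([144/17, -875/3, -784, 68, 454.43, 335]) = [-784, -875/3, 144/17, 68, 335, 454.43]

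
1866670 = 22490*83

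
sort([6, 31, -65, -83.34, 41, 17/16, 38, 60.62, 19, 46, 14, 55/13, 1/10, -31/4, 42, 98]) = [-83.34, -65, -31/4, 1/10, 17/16, 55/13, 6, 14, 19, 31, 38, 41, 42, 46, 60.62, 98]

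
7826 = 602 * 13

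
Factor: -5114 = -1*2^1*2557^1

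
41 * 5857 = 240137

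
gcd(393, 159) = 3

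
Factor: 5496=2^3*3^1*229^1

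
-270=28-298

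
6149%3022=105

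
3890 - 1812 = 2078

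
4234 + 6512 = 10746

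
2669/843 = 3 + 140/843≈3.17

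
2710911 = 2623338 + 87573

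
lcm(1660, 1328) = 6640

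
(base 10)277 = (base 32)8l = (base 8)425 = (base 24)bd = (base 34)85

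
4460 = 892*5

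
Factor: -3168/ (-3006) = 2^4*11^1*167^ (-1) = 176/167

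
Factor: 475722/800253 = 2^1*3^(-1)*13^1*19^1*277^(-1) = 494/831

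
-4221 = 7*(-603)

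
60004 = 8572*7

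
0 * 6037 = 0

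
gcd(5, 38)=1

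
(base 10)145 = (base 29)50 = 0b10010001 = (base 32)4h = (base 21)6j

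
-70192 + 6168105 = 6097913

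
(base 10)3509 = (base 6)24125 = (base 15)108e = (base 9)4728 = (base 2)110110110101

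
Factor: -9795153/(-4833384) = 2^(-3) * 37^(-1) * 5443^(-1) * 3265051^1 = 3265051/1611128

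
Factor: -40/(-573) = 2^3*3^(-1)*5^1*191^(-1)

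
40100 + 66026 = 106126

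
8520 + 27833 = 36353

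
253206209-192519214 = 60686995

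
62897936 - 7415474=55482462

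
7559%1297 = 1074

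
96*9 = 864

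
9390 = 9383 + 7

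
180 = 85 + 95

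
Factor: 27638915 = 5^1*1097^1*5039^1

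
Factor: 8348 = 2^2 * 2087^1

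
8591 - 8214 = 377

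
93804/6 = 15634 = 15634.00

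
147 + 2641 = 2788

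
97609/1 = 97609 = 97609.00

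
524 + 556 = 1080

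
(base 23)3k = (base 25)3e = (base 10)89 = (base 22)41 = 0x59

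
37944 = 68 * 558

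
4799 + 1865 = 6664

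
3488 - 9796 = -6308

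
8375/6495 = 1 + 376/1299 ≈ 1.29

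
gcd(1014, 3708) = 6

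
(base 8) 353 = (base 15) 10a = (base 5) 1420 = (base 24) 9j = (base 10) 235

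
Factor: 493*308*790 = 2^3*5^1*7^1*11^1*17^1*29^1*79^1 = 119956760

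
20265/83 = 244 + 13/83 ≈ 244.16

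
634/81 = 7 + 67/81 ≈ 7.83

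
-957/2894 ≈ -0.331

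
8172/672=681/56 ≈ 12.16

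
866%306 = 254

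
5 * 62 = 310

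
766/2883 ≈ 0.266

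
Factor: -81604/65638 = -1*2^1*23^1*37^(-1) = -46/37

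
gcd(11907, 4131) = 243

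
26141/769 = 33 + 764/769 ≈ 33.99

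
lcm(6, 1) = 6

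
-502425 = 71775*(-7)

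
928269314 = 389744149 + 538525165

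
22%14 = 8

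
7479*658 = 4921182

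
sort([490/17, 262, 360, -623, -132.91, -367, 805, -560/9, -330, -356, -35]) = [-623, -367, -356, -330, -132.91, -560/9, -35, 490/17, 262, 360, 805]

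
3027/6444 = 1009/2148 ≈ 0.470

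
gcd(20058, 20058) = 20058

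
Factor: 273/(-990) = -1*2^(-1)*3^(-1)*5^(-1)*7^1*11^(-1)*13^1 = -91/330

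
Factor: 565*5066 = 2^1*5^1*17^1*113^1*149^1 = 2862290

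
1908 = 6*318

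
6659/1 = 6659 = 6659.00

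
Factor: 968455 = 5^1*29^1*6679^1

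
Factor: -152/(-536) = 19^1*67^(-1) = 19/67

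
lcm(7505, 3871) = 367745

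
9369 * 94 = 880686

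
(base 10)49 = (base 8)61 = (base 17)2f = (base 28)1l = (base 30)1j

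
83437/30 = 2781 + 7/30 ≈ 2781.23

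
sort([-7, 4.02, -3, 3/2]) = [-7, -3, 3/2, 4.02]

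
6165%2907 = 351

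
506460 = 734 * 690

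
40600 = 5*8120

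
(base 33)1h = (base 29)1l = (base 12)42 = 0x32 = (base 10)50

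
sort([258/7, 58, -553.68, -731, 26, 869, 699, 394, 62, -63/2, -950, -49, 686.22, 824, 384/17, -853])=[-950, -853, -731, -553.68, -49, -63/2, 384/17, 26, 258/7, 58, 62, 394, 686.22, 699, 824, 869]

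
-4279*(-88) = 376552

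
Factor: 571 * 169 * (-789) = -1 * 3^1 * 13^2 * 263^1 * 571^1 = -76137711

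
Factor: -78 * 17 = -1 * 2^1 * 3^1 * 13^1 * 17^1 = -1326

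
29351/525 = 55 + 68/75 ≈ 55.91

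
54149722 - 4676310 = 49473412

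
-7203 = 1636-8839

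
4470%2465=2005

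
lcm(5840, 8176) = 40880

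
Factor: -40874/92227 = -1 * 2^1 * 107^1 * 191^1 * 92227^(-1)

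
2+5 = 7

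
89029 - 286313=-197284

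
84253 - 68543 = 15710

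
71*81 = 5751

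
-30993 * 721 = -22345953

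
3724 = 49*76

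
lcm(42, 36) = 252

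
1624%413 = 385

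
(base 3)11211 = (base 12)aa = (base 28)4i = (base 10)130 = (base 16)82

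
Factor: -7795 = -1 * 5^1 * 1559^1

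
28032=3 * 9344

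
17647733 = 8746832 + 8900901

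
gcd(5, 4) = 1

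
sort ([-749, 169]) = [-749, 169]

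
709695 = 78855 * 9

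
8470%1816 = 1206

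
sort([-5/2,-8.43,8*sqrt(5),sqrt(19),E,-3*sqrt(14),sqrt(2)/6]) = [-3*sqrt(14),-8.43,-5/2,sqrt(2)/6,E,sqrt(19),8*sqrt(5)]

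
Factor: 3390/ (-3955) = -1*2^1*3^1*7^ (-1) = -6/7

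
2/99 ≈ 0.0202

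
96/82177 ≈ 0.00117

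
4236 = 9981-5745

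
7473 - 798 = 6675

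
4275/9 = 475 = 475.00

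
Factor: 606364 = 2^2*11^1*13781^1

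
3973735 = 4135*961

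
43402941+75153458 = 118556399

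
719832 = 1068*674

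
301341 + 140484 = 441825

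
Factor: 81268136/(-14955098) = -1*2^2*113^(-1)*1597^1*6361^1*66173^(-1) = -40634068/7477549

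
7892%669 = 533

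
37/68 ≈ 0.544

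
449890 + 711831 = 1161721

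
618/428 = 309/214≈1.44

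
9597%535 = 502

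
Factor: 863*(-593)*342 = -1*2^1*3^2*19^1*593^1*863^1 = -175021578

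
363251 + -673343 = -310092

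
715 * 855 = 611325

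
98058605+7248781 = 105307386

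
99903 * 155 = 15484965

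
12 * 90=1080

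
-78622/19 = -4138 = -4138.00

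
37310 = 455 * 82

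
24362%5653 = 1750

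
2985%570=135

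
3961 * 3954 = 15661794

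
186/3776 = 93/1888 ≈ 0.0493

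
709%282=145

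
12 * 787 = 9444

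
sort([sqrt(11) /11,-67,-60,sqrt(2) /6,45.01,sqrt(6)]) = [-67,-60,sqrt(2) /6,sqrt(11) /11,sqrt(6),45.01]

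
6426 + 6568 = 12994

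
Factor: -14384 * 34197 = -1 * 2^4 * 3^1 * 29^1 * 31^1 * 11399^1 = -491889648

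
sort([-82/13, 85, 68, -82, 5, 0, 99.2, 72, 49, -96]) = [-96, -82, -82/13, 0, 5, 49, 68, 72, 85, 99.2]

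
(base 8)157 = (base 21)56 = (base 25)4b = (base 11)a1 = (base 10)111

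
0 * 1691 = 0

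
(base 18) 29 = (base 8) 55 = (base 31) 1e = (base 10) 45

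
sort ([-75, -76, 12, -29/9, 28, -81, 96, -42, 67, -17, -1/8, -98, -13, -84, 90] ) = [-98, -84, -81, -76, -75, -42, -17, -13, -29/9, -1/8, 12, 28, 67, 90, 96] 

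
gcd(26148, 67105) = 1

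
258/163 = 1 + 95/163 ≈ 1.58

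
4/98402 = 2/49201 ≈ 0.0000406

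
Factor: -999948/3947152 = -1*2^(-2)*3^1*11^(-1)*23^1*41^(-1)*547^(-1)*3623^1 = -249987/986788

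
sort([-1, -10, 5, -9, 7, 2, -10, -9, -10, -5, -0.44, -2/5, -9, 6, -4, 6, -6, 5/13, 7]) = [-10, -10, -10, -9, -9, -9, -6, -5, -4, -1, -0.44, -2/5, 5/13, 2, 5, 6, 6, 7, 7]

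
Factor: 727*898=2^1*449^1*727^1=652846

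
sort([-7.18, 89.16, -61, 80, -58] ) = [-61, -58, -7.18, 80, 89.16] 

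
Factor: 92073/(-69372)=-1*2^(-2)*3^(-1)*41^(-1)*653^1=-653/492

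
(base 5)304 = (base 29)2l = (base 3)2221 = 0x4f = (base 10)79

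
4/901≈0.00444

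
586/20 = 293/10 = 29.30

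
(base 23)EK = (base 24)E6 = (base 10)342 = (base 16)156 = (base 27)CI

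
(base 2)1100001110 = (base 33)nn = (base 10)782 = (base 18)278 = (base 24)18e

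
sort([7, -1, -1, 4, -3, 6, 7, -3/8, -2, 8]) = [-3, -2, -1, -1, -3/8, 4, 6, 7, 7, 8]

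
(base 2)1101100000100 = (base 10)6916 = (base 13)31c0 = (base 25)b1g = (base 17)16fe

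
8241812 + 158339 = 8400151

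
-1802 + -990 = -2792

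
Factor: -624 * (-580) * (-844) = -1 * 2^8 * 3^1 * 5^1 * 13^1 * 29^1 * 211^1 = -305460480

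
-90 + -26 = -116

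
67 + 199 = 266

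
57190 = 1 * 57190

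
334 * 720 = 240480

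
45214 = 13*3478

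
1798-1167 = 631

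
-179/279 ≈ -0.642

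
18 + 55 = 73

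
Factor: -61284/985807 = -1*2^2*3^1*5107^1*985807^(-1)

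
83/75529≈0.00110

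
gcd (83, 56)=1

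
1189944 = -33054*(-36) 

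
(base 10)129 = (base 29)4d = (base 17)7a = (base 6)333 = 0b10000001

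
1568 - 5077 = -3509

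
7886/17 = 463 + 15/17 ≈ 463.88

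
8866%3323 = 2220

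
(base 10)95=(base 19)50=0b1011111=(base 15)65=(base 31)32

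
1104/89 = 12+36/89 ≈ 12.40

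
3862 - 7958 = -4096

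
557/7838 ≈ 0.0711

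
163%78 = 7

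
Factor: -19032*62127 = -1*2^3*3^5*13^2*59^1*61^1 = -1182401064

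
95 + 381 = 476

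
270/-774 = -15/43≈-0.349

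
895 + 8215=9110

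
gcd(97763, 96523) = 1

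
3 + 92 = 95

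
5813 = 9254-3441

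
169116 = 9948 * 17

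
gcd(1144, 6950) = 2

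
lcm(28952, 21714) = 86856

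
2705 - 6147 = -3442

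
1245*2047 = 2548515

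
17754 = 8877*2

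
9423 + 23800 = 33223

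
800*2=1600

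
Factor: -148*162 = -1*2^3*3^4*37^1 = -23976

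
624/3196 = 156/799 ≈ 0.195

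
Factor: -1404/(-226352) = 2^(-2) * 3^3 * 7^(-1) * 13^1 * 43^(-1) * 47^(-1) = 351/56588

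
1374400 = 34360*40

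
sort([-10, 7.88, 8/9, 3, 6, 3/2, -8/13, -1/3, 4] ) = [-10, -8/13, -1/3, 8/9, 3/2, 3, 4, 6, 7.88] 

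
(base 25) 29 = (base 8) 73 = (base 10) 59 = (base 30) 1t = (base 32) 1r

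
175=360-185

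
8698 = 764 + 7934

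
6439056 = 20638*312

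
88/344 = 11/43 ≈ 0.256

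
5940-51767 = -45827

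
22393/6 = 3732+1/6 ≈ 3732.17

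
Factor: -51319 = -1 * 19^1 * 37^1 * 73^1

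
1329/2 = 664 + 1/2 = 664.50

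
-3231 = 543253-546484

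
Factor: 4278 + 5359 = 23^1*419^1 = 9637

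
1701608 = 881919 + 819689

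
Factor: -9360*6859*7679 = -1*2^4*3^2*5^1*7^1*13^1*19^3*1097^1 = -492993642960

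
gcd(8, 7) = 1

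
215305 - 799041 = -583736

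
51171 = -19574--70745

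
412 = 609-197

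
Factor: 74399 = 13^1*59^1*97^1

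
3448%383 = 1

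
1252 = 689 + 563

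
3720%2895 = 825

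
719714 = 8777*82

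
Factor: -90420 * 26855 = -1 * 2^2 * 3^1 * 5^2 * 11^1 * 41^1 * 131^1 * 137^1 = -2428229100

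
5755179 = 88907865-83152686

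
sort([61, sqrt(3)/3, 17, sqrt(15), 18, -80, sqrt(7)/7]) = [-80, sqrt(7)/7, sqrt(3)/3, sqrt(15), 17, 18, 61]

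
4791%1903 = 985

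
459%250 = 209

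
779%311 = 157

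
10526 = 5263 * 2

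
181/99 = 1 + 82/99 ≈ 1.83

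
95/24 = 3 + 23/24 ≈ 3.96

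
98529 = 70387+28142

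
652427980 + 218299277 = 870727257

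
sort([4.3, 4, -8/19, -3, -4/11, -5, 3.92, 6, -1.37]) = [-5, -3, -1.37, -8/19, -4/11, 3.92, 4, 4.3, 6]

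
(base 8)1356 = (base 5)11000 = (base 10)750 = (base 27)10l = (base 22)1c2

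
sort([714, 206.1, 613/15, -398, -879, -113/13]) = [-879, -398, -113/13, 613/15, 206.1, 714]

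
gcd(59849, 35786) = 617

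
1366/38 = 683/19 ≈ 35.95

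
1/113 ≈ 0.00885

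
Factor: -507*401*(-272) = 2^4*3^1*13^2*17^1*401^1 = 55299504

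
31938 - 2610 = 29328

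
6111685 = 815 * 7499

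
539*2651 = 1428889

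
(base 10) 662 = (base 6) 3022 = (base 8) 1226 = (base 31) lb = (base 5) 10122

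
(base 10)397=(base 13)247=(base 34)bn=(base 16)18d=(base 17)166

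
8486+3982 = 12468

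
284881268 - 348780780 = -63899512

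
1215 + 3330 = 4545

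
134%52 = 30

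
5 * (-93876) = -469380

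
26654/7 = 3807 + 5/7 ≈ 3807.71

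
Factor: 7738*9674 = 2^2*7^1*53^1*73^1*691^1 = 74857412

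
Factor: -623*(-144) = 2^4*3^2*7^1*89^1 = 89712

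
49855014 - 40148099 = 9706915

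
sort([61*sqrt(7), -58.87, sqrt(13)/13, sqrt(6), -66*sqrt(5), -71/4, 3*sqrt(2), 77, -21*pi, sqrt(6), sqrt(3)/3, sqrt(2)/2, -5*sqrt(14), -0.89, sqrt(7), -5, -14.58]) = [-66*sqrt(5), -21*pi, -58.87, -5*sqrt(14), -71/4, -14.58, -5, -0.89, sqrt(13)/13, sqrt(3)/3, sqrt(2)/2, sqrt(6), sqrt(6), sqrt(7), 3*sqrt(2), 77, 61*sqrt(7)]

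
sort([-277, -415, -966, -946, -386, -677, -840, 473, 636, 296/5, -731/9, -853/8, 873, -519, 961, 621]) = [-966, -946, -840, -677, -519, -415, -386, -277, -853/8, -731/9, 296/5, 473, 621, 636, 873, 961]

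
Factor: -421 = -1 * 421^1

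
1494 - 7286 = -5792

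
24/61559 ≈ 0.000390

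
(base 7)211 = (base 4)1222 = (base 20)56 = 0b1101010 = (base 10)106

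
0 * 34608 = 0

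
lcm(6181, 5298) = 37086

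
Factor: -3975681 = -1*3^1*1325227^1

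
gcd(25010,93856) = 2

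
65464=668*98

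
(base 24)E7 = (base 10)343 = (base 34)A3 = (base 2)101010111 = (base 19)I1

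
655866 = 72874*9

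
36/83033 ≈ 0.000434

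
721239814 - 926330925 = -205091111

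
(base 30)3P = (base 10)115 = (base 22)55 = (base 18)67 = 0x73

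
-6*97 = -582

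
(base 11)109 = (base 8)202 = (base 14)94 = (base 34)3s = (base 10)130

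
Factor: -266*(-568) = 2^4*7^1*19^1*71^1 = 151088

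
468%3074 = 468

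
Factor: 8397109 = 7^1*1199587^1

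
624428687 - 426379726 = 198048961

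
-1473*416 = -612768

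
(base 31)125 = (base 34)u8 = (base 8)2004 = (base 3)1102002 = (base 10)1028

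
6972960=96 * 72635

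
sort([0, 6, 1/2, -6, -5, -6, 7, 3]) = [-6, -6, -5, 0, 1/2, 3, 6, 7]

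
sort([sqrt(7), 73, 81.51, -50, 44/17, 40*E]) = [-50, 44/17, sqrt(7), 73, 81.51, 40*E]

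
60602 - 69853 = -9251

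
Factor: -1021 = -1*1021^1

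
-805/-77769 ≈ 0.0104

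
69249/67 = 1033 + 38/67 ≈ 1033.57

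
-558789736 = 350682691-909472427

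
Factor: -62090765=-1 * 5^1 * 11^1 * 19^1 * 59417^1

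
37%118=37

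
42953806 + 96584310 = 139538116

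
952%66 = 28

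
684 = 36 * 19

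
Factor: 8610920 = 2^3*5^1*215273^1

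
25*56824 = 1420600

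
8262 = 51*162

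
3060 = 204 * 15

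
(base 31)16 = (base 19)1i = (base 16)25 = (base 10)37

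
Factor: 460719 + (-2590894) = -1*5^2*139^1*613^1 = -2130175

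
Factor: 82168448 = 2^7*727^1*883^1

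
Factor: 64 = 2^6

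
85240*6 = 511440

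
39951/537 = 13317/179 ≈ 74.40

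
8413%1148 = 377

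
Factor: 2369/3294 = 2^(-1)*3^(-3)*23^1*61^(-1)*103^1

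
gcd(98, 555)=1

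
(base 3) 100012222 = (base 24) bg2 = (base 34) 5ro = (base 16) 1a42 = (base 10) 6722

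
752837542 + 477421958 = 1230259500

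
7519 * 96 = 721824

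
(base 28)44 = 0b1110100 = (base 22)56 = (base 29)40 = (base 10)116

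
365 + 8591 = 8956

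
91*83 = 7553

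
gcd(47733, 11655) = 21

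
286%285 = 1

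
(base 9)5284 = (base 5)111013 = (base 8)7453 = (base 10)3883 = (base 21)8gj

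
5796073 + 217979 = 6014052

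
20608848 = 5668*3636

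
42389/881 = 48 + 101/881 ≈ 48.11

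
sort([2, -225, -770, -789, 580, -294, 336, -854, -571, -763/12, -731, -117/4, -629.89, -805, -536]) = [-854, -805, -789, -770, -731, -629.89, -571, -536, -294, -225, -763/12, -117/4, 2, 336, 580]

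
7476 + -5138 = 2338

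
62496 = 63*992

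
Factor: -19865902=-1 * 2^1 * 7^1 * 67^1 * 21179^1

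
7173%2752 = 1669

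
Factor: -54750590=-1*2^1*5^1*19^1*53^1*5437^1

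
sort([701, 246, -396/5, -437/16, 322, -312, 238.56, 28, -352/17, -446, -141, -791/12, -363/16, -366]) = [-446, -366, -312, -141, -396/5, -791/12, -437/16, -363/16, -352/17, 28, 238.56, 246, 322, 701]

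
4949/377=13 + 48/377 ≈ 13.13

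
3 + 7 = 10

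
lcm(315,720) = 5040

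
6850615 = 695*9857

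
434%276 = 158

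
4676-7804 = -3128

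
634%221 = 192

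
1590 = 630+960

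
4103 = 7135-3032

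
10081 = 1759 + 8322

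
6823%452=43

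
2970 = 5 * 594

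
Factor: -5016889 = -1*397^1*12637^1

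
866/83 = 10 + 36/83 ≈ 10.43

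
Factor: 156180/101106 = 2^1 * 3^(-1) * 5^1 * 19^1 * 41^(-1) = 190/123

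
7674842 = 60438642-52763800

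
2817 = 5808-2991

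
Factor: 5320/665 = 2^3 = 8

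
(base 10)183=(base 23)7m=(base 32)5n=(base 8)267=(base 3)20210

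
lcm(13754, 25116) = 577668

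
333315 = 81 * 4115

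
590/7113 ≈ 0.0829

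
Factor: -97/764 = -1*2^(-2)*97^1*191^(-1) 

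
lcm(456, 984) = 18696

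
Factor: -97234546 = -1*2^1*97^1*501209^1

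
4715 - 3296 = 1419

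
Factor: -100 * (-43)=2^2 * 5^2 * 43^1=4300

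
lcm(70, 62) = 2170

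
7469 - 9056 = -1587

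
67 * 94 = 6298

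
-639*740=-472860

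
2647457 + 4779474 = 7426931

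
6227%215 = 207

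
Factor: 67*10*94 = 2^2*5^1*47^1*67^1 = 62980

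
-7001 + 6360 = -641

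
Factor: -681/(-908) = 2^(-2) * 3^1 = 3/4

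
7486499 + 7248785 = 14735284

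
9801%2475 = 2376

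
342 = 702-360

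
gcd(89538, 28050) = 6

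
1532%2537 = 1532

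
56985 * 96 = 5470560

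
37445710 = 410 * 91331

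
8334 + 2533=10867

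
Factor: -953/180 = -1*2^(-2)*3^(-2)*5^(-1)*953^1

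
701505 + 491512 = 1193017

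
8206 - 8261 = -55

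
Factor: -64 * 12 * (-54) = 2^9 * 3^4 = 41472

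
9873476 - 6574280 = 3299196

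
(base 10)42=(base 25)1h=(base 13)33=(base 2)101010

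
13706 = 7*1958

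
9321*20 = 186420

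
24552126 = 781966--23770160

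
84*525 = 44100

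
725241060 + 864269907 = 1589510967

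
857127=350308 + 506819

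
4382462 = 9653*454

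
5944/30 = 198 + 2/15 ≈ 198.13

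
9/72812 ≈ 0.000124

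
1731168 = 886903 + 844265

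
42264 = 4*10566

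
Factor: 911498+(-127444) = 2^1 * 19^1 * 47^1 * 439^1 = 784054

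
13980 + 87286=101266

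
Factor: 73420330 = 2^1*5^1*7342033^1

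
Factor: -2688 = -1 * 2^7 * 3^1 * 7^1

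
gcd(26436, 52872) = 26436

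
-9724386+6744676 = -2979710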